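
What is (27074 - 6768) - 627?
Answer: 19679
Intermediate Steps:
(27074 - 6768) - 627 = 20306 - 627 = 19679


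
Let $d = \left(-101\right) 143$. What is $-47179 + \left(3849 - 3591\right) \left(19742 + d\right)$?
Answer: $1319963$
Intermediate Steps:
$d = -14443$
$-47179 + \left(3849 - 3591\right) \left(19742 + d\right) = -47179 + \left(3849 - 3591\right) \left(19742 - 14443\right) = -47179 + 258 \cdot 5299 = -47179 + 1367142 = 1319963$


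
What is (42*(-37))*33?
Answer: -51282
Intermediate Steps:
(42*(-37))*33 = -1554*33 = -51282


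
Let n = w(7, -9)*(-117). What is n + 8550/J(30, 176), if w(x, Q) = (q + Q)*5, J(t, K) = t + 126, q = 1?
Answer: 123105/26 ≈ 4734.8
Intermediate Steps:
J(t, K) = 126 + t
w(x, Q) = 5 + 5*Q (w(x, Q) = (1 + Q)*5 = 5 + 5*Q)
n = 4680 (n = (5 + 5*(-9))*(-117) = (5 - 45)*(-117) = -40*(-117) = 4680)
n + 8550/J(30, 176) = 4680 + 8550/(126 + 30) = 4680 + 8550/156 = 4680 + 8550*(1/156) = 4680 + 1425/26 = 123105/26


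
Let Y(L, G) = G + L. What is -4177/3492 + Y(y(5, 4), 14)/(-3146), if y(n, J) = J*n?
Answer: -6629785/5492916 ≈ -1.2070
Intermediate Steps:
-4177/3492 + Y(y(5, 4), 14)/(-3146) = -4177/3492 + (14 + 4*5)/(-3146) = -4177*1/3492 + (14 + 20)*(-1/3146) = -4177/3492 + 34*(-1/3146) = -4177/3492 - 17/1573 = -6629785/5492916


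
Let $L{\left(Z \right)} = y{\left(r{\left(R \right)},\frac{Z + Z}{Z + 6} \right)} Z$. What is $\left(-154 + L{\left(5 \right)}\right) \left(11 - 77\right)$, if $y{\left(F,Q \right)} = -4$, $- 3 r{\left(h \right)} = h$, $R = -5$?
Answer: $11484$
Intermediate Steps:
$r{\left(h \right)} = - \frac{h}{3}$
$L{\left(Z \right)} = - 4 Z$
$\left(-154 + L{\left(5 \right)}\right) \left(11 - 77\right) = \left(-154 - 20\right) \left(11 - 77\right) = \left(-154 - 20\right) \left(-66\right) = \left(-174\right) \left(-66\right) = 11484$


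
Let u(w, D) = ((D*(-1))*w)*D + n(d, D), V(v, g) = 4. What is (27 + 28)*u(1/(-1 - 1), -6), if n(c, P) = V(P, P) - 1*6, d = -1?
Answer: 880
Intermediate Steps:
n(c, P) = -2 (n(c, P) = 4 - 1*6 = 4 - 6 = -2)
u(w, D) = -2 - w*D² (u(w, D) = ((D*(-1))*w)*D - 2 = ((-D)*w)*D - 2 = (-D*w)*D - 2 = -w*D² - 2 = -2 - w*D²)
(27 + 28)*u(1/(-1 - 1), -6) = (27 + 28)*(-2 - 1*(-6)²/(-1 - 1)) = 55*(-2 - 1*36/(-2)) = 55*(-2 - 1*(-½)*36) = 55*(-2 + 18) = 55*16 = 880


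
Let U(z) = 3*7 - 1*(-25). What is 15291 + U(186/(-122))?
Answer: 15337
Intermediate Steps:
U(z) = 46 (U(z) = 21 + 25 = 46)
15291 + U(186/(-122)) = 15291 + 46 = 15337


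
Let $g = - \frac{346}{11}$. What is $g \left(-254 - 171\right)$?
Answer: $\frac{147050}{11} \approx 13368.0$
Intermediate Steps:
$g = - \frac{346}{11}$ ($g = \left(-346\right) \frac{1}{11} = - \frac{346}{11} \approx -31.455$)
$g \left(-254 - 171\right) = - \frac{346 \left(-254 - 171\right)}{11} = \left(- \frac{346}{11}\right) \left(-425\right) = \frac{147050}{11}$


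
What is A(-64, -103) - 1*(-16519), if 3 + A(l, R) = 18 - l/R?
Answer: 1702938/103 ≈ 16533.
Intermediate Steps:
A(l, R) = 15 - l/R (A(l, R) = -3 + (18 - l/R) = 15 - l/R)
A(-64, -103) - 1*(-16519) = (15 - 1*(-64)/(-103)) - 1*(-16519) = (15 - 1*(-64)*(-1/103)) + 16519 = (15 - 64/103) + 16519 = 1481/103 + 16519 = 1702938/103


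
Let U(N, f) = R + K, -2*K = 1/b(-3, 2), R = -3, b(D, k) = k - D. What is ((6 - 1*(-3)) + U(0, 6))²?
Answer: 3481/100 ≈ 34.810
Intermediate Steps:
K = -⅒ (K = -1/(2*(2 - 1*(-3))) = -1/(2*(2 + 3)) = -1/(2*5) = -½*⅕ = -⅒ ≈ -0.10000)
U(N, f) = -31/10 (U(N, f) = -3 - ⅒ = -31/10)
((6 - 1*(-3)) + U(0, 6))² = ((6 - 1*(-3)) - 31/10)² = ((6 + 3) - 31/10)² = (9 - 31/10)² = (59/10)² = 3481/100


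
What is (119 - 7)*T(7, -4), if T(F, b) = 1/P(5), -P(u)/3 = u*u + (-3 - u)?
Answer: -112/51 ≈ -2.1961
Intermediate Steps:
P(u) = 9 - 3*u² + 3*u (P(u) = -3*(u*u + (-3 - u)) = -3*(u² + (-3 - u)) = -3*(-3 + u² - u) = 9 - 3*u² + 3*u)
T(F, b) = -1/51 (T(F, b) = 1/(9 - 3*5² + 3*5) = 1/(9 - 3*25 + 15) = 1/(9 - 75 + 15) = 1/(-51) = -1/51)
(119 - 7)*T(7, -4) = (119 - 7)*(-1/51) = 112*(-1/51) = -112/51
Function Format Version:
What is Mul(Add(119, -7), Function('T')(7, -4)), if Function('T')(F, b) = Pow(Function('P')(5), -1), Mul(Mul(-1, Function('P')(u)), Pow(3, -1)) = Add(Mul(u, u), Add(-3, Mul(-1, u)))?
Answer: Rational(-112, 51) ≈ -2.1961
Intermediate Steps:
Function('P')(u) = Add(9, Mul(-3, Pow(u, 2)), Mul(3, u)) (Function('P')(u) = Mul(-3, Add(Mul(u, u), Add(-3, Mul(-1, u)))) = Mul(-3, Add(Pow(u, 2), Add(-3, Mul(-1, u)))) = Mul(-3, Add(-3, Pow(u, 2), Mul(-1, u))) = Add(9, Mul(-3, Pow(u, 2)), Mul(3, u)))
Function('T')(F, b) = Rational(-1, 51) (Function('T')(F, b) = Pow(Add(9, Mul(-3, Pow(5, 2)), Mul(3, 5)), -1) = Pow(Add(9, Mul(-3, 25), 15), -1) = Pow(Add(9, -75, 15), -1) = Pow(-51, -1) = Rational(-1, 51))
Mul(Add(119, -7), Function('T')(7, -4)) = Mul(Add(119, -7), Rational(-1, 51)) = Mul(112, Rational(-1, 51)) = Rational(-112, 51)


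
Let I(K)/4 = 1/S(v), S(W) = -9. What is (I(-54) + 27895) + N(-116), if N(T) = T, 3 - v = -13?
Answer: 250007/9 ≈ 27779.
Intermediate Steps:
v = 16 (v = 3 - 1*(-13) = 3 + 13 = 16)
I(K) = -4/9 (I(K) = 4/(-9) = 4*(-⅑) = -4/9)
(I(-54) + 27895) + N(-116) = (-4/9 + 27895) - 116 = 251051/9 - 116 = 250007/9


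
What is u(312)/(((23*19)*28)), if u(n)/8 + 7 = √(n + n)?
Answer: -2/437 + 8*√39/3059 ≈ 0.011755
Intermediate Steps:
u(n) = -56 + 8*√2*√n (u(n) = -56 + 8*√(n + n) = -56 + 8*√(2*n) = -56 + 8*(√2*√n) = -56 + 8*√2*√n)
u(312)/(((23*19)*28)) = (-56 + 8*√2*√312)/(((23*19)*28)) = (-56 + 8*√2*(2*√78))/((437*28)) = (-56 + 32*√39)/12236 = (-56 + 32*√39)*(1/12236) = -2/437 + 8*√39/3059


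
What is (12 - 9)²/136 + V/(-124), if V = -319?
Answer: 11125/4216 ≈ 2.6388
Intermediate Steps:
(12 - 9)²/136 + V/(-124) = (12 - 9)²/136 - 319/(-124) = 3²*(1/136) - 319*(-1/124) = 9*(1/136) + 319/124 = 9/136 + 319/124 = 11125/4216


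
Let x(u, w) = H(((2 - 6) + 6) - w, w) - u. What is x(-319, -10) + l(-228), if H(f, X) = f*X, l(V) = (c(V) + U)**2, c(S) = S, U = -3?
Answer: 53560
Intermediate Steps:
l(V) = (-3 + V)**2 (l(V) = (V - 3)**2 = (-3 + V)**2)
H(f, X) = X*f
x(u, w) = -u + w*(2 - w) (x(u, w) = w*(((2 - 6) + 6) - w) - u = w*((-4 + 6) - w) - u = w*(2 - w) - u = -u + w*(2 - w))
x(-319, -10) + l(-228) = (-1*(-319) - 1*(-10)*(-2 - 10)) + (-3 - 228)**2 = (319 - 1*(-10)*(-12)) + (-231)**2 = (319 - 120) + 53361 = 199 + 53361 = 53560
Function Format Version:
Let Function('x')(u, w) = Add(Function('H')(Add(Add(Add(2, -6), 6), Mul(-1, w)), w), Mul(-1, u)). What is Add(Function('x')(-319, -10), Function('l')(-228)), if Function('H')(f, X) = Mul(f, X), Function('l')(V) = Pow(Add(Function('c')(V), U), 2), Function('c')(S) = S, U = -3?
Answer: 53560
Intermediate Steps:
Function('l')(V) = Pow(Add(-3, V), 2) (Function('l')(V) = Pow(Add(V, -3), 2) = Pow(Add(-3, V), 2))
Function('H')(f, X) = Mul(X, f)
Function('x')(u, w) = Add(Mul(-1, u), Mul(w, Add(2, Mul(-1, w)))) (Function('x')(u, w) = Add(Mul(w, Add(Add(Add(2, -6), 6), Mul(-1, w))), Mul(-1, u)) = Add(Mul(w, Add(Add(-4, 6), Mul(-1, w))), Mul(-1, u)) = Add(Mul(w, Add(2, Mul(-1, w))), Mul(-1, u)) = Add(Mul(-1, u), Mul(w, Add(2, Mul(-1, w)))))
Add(Function('x')(-319, -10), Function('l')(-228)) = Add(Add(Mul(-1, -319), Mul(-1, -10, Add(-2, -10))), Pow(Add(-3, -228), 2)) = Add(Add(319, Mul(-1, -10, -12)), Pow(-231, 2)) = Add(Add(319, -120), 53361) = Add(199, 53361) = 53560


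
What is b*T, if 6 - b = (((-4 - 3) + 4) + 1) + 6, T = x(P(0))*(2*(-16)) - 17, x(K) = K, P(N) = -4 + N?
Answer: 222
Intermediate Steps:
T = 111 (T = (-4 + 0)*(2*(-16)) - 17 = -4*(-32) - 17 = 128 - 17 = 111)
b = 2 (b = 6 - ((((-4 - 3) + 4) + 1) + 6) = 6 - (((-7 + 4) + 1) + 6) = 6 - ((-3 + 1) + 6) = 6 - (-2 + 6) = 6 - 1*4 = 6 - 4 = 2)
b*T = 2*111 = 222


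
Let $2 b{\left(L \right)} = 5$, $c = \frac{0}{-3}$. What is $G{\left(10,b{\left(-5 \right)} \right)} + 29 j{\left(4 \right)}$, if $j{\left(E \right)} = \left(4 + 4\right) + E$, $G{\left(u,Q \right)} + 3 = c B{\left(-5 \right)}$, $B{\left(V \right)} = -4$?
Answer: $345$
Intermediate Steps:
$c = 0$ ($c = 0 \left(- \frac{1}{3}\right) = 0$)
$b{\left(L \right)} = \frac{5}{2}$ ($b{\left(L \right)} = \frac{1}{2} \cdot 5 = \frac{5}{2}$)
$G{\left(u,Q \right)} = -3$ ($G{\left(u,Q \right)} = -3 + 0 \left(-4\right) = -3 + 0 = -3$)
$j{\left(E \right)} = 8 + E$
$G{\left(10,b{\left(-5 \right)} \right)} + 29 j{\left(4 \right)} = -3 + 29 \left(8 + 4\right) = -3 + 29 \cdot 12 = -3 + 348 = 345$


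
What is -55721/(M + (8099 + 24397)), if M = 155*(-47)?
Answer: -55721/25211 ≈ -2.2102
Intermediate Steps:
M = -7285
-55721/(M + (8099 + 24397)) = -55721/(-7285 + (8099 + 24397)) = -55721/(-7285 + 32496) = -55721/25211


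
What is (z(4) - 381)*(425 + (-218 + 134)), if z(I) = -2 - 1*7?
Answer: -132990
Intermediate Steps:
z(I) = -9 (z(I) = -2 - 7 = -9)
(z(4) - 381)*(425 + (-218 + 134)) = (-9 - 381)*(425 + (-218 + 134)) = -390*(425 - 84) = -390*341 = -132990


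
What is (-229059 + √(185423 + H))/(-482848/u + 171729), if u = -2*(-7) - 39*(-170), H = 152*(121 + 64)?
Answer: -380466999/285121157 + 4983*√23727/285121157 ≈ -1.3317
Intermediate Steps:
H = 28120 (H = 152*185 = 28120)
u = 6644 (u = 14 + 6630 = 6644)
(-229059 + √(185423 + H))/(-482848/u + 171729) = (-229059 + √(185423 + 28120))/(-482848/6644 + 171729) = (-229059 + √213543)/(-482848*1/6644 + 171729) = (-229059 + 3*√23727)/(-120712/1661 + 171729) = (-229059 + 3*√23727)/(285121157/1661) = (-229059 + 3*√23727)*(1661/285121157) = -380466999/285121157 + 4983*√23727/285121157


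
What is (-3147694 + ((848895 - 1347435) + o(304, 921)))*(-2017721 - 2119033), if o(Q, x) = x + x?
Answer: 15075953183568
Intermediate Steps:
o(Q, x) = 2*x
(-3147694 + ((848895 - 1347435) + o(304, 921)))*(-2017721 - 2119033) = (-3147694 + ((848895 - 1347435) + 2*921))*(-2017721 - 2119033) = (-3147694 + (-498540 + 1842))*(-4136754) = (-3147694 - 496698)*(-4136754) = -3644392*(-4136754) = 15075953183568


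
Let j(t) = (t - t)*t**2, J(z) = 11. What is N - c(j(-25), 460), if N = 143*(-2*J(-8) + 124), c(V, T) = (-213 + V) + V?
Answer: 14799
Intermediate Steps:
j(t) = 0 (j(t) = 0*t**2 = 0)
c(V, T) = -213 + 2*V
N = 14586 (N = 143*(-2*11 + 124) = 143*(-22 + 124) = 143*102 = 14586)
N - c(j(-25), 460) = 14586 - (-213 + 2*0) = 14586 - (-213 + 0) = 14586 - 1*(-213) = 14586 + 213 = 14799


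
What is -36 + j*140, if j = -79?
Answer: -11096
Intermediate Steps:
-36 + j*140 = -36 - 79*140 = -36 - 11060 = -11096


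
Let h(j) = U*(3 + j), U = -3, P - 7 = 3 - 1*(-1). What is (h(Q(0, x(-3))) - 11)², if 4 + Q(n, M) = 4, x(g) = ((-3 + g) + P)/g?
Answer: 400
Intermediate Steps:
P = 11 (P = 7 + (3 - 1*(-1)) = 7 + (3 + 1) = 7 + 4 = 11)
x(g) = (8 + g)/g (x(g) = ((-3 + g) + 11)/g = (8 + g)/g)
Q(n, M) = 0 (Q(n, M) = -4 + 4 = 0)
h(j) = -9 - 3*j (h(j) = -3*(3 + j) = -9 - 3*j)
(h(Q(0, x(-3))) - 11)² = ((-9 - 3*0) - 11)² = ((-9 + 0) - 11)² = (-9 - 11)² = (-20)² = 400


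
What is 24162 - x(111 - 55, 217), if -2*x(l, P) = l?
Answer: 24190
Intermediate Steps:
x(l, P) = -l/2
24162 - x(111 - 55, 217) = 24162 - (-1)*(111 - 55)/2 = 24162 - (-1)*56/2 = 24162 - 1*(-28) = 24162 + 28 = 24190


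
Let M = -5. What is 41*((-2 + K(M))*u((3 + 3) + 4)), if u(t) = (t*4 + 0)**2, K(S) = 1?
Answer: -65600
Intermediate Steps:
u(t) = 16*t**2 (u(t) = (4*t + 0)**2 = (4*t)**2 = 16*t**2)
41*((-2 + K(M))*u((3 + 3) + 4)) = 41*((-2 + 1)*(16*((3 + 3) + 4)**2)) = 41*(-16*(6 + 4)**2) = 41*(-16*10**2) = 41*(-16*100) = 41*(-1*1600) = 41*(-1600) = -65600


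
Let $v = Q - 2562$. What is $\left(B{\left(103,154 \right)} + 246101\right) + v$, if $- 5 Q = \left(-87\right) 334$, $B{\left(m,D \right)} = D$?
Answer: $\frac{1247523}{5} \approx 2.495 \cdot 10^{5}$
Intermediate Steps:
$Q = \frac{29058}{5}$ ($Q = - \frac{\left(-87\right) 334}{5} = \left(- \frac{1}{5}\right) \left(-29058\right) = \frac{29058}{5} \approx 5811.6$)
$v = \frac{16248}{5}$ ($v = \frac{29058}{5} - 2562 = \frac{16248}{5} \approx 3249.6$)
$\left(B{\left(103,154 \right)} + 246101\right) + v = \left(154 + 246101\right) + \frac{16248}{5} = 246255 + \frac{16248}{5} = \frac{1247523}{5}$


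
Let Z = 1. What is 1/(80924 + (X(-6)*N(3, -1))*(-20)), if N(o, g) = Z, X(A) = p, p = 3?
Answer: 1/80864 ≈ 1.2366e-5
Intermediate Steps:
X(A) = 3
N(o, g) = 1
1/(80924 + (X(-6)*N(3, -1))*(-20)) = 1/(80924 + (3*1)*(-20)) = 1/(80924 + 3*(-20)) = 1/(80924 - 60) = 1/80864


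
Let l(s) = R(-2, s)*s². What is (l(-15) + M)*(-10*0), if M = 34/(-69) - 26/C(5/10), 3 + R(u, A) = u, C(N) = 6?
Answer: 0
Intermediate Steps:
R(u, A) = -3 + u
l(s) = -5*s² (l(s) = (-3 - 2)*s² = -5*s²)
M = -111/23 (M = 34/(-69) - 26/6 = 34*(-1/69) - 26*⅙ = -34/69 - 13/3 = -111/23 ≈ -4.8261)
(l(-15) + M)*(-10*0) = (-5*(-15)² - 111/23)*(-10*0) = (-5*225 - 111/23)*0 = (-1125 - 111/23)*0 = -25986/23*0 = 0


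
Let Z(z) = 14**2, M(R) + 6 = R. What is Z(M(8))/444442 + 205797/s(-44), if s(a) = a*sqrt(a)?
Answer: 98/222221 + 205797*I*sqrt(11)/968 ≈ 0.000441 + 705.12*I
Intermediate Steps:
M(R) = -6 + R
s(a) = a**(3/2)
Z(z) = 196
Z(M(8))/444442 + 205797/s(-44) = 196/444442 + 205797/((-44)**(3/2)) = 196*(1/444442) + 205797/((-88*I*sqrt(11))) = 98/222221 + 205797*(I*sqrt(11)/968) = 98/222221 + 205797*I*sqrt(11)/968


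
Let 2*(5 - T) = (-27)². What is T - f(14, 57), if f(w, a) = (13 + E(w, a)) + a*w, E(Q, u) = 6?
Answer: -2353/2 ≈ -1176.5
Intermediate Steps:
f(w, a) = 19 + a*w (f(w, a) = (13 + 6) + a*w = 19 + a*w)
T = -719/2 (T = 5 - ½*(-27)² = 5 - ½*729 = 5 - 729/2 = -719/2 ≈ -359.50)
T - f(14, 57) = -719/2 - (19 + 57*14) = -719/2 - (19 + 798) = -719/2 - 1*817 = -719/2 - 817 = -2353/2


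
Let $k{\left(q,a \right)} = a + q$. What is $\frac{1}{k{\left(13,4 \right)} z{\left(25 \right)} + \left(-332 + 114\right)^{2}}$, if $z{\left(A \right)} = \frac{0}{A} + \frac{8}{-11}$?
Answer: $\frac{11}{522628} \approx 2.1047 \cdot 10^{-5}$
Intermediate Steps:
$z{\left(A \right)} = - \frac{8}{11}$ ($z{\left(A \right)} = 0 + 8 \left(- \frac{1}{11}\right) = 0 - \frac{8}{11} = - \frac{8}{11}$)
$\frac{1}{k{\left(13,4 \right)} z{\left(25 \right)} + \left(-332 + 114\right)^{2}} = \frac{1}{\left(4 + 13\right) \left(- \frac{8}{11}\right) + \left(-332 + 114\right)^{2}} = \frac{1}{17 \left(- \frac{8}{11}\right) + \left(-218\right)^{2}} = \frac{1}{- \frac{136}{11} + 47524} = \frac{1}{\frac{522628}{11}} = \frac{11}{522628}$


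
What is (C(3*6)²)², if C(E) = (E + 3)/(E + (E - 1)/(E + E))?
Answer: 136048896/81450625 ≈ 1.6703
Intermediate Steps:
C(E) = (3 + E)/(E + (-1 + E)/(2*E)) (C(E) = (3 + E)/(E + (-1 + E)/((2*E))) = (3 + E)/(E + (-1 + E)*(1/(2*E))) = (3 + E)/(E + (-1 + E)/(2*E)))
(C(3*6)²)² = ((2*(3*6)*(3 + 3*6)/(-1 + 3*6 + 2*(3*6)²))²)² = ((2*18*(3 + 18)/(-1 + 18 + 2*18²))²)² = ((2*18*21/(-1 + 18 + 2*324))²)² = ((2*18*21/(-1 + 18 + 648))²)² = ((2*18*21/665)²)² = ((2*18*(1/665)*21)²)² = ((108/95)²)² = (11664/9025)² = 136048896/81450625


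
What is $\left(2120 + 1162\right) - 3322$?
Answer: $-40$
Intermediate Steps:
$\left(2120 + 1162\right) - 3322 = 3282 - 3322 = -40$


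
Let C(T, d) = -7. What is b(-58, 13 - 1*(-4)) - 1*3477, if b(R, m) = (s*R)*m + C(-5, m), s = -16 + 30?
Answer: -17288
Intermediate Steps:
s = 14
b(R, m) = -7 + 14*R*m (b(R, m) = (14*R)*m - 7 = 14*R*m - 7 = -7 + 14*R*m)
b(-58, 13 - 1*(-4)) - 1*3477 = (-7 + 14*(-58)*(13 - 1*(-4))) - 1*3477 = (-7 + 14*(-58)*(13 + 4)) - 3477 = (-7 + 14*(-58)*17) - 3477 = (-7 - 13804) - 3477 = -13811 - 3477 = -17288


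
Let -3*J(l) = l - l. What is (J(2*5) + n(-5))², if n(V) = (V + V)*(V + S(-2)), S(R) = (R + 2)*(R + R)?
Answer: 2500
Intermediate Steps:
S(R) = 2*R*(2 + R) (S(R) = (2 + R)*(2*R) = 2*R*(2 + R))
J(l) = 0 (J(l) = -(l - l)/3 = -⅓*0 = 0)
n(V) = 2*V² (n(V) = (V + V)*(V + 2*(-2)*(2 - 2)) = (2*V)*(V + 2*(-2)*0) = (2*V)*(V + 0) = (2*V)*V = 2*V²)
(J(2*5) + n(-5))² = (0 + 2*(-5)²)² = (0 + 2*25)² = (0 + 50)² = 50² = 2500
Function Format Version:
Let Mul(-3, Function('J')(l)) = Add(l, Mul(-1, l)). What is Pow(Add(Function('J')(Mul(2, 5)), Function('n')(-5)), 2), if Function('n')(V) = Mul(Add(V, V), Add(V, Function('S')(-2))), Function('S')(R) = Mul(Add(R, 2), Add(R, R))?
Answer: 2500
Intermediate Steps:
Function('S')(R) = Mul(2, R, Add(2, R)) (Function('S')(R) = Mul(Add(2, R), Mul(2, R)) = Mul(2, R, Add(2, R)))
Function('J')(l) = 0 (Function('J')(l) = Mul(Rational(-1, 3), Add(l, Mul(-1, l))) = Mul(Rational(-1, 3), 0) = 0)
Function('n')(V) = Mul(2, Pow(V, 2)) (Function('n')(V) = Mul(Add(V, V), Add(V, Mul(2, -2, Add(2, -2)))) = Mul(Mul(2, V), Add(V, Mul(2, -2, 0))) = Mul(Mul(2, V), Add(V, 0)) = Mul(Mul(2, V), V) = Mul(2, Pow(V, 2)))
Pow(Add(Function('J')(Mul(2, 5)), Function('n')(-5)), 2) = Pow(Add(0, Mul(2, Pow(-5, 2))), 2) = Pow(Add(0, Mul(2, 25)), 2) = Pow(Add(0, 50), 2) = Pow(50, 2) = 2500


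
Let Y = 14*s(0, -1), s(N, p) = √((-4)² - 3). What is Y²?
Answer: 2548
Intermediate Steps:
s(N, p) = √13 (s(N, p) = √(16 - 3) = √13)
Y = 14*√13 ≈ 50.478
Y² = (14*√13)² = 2548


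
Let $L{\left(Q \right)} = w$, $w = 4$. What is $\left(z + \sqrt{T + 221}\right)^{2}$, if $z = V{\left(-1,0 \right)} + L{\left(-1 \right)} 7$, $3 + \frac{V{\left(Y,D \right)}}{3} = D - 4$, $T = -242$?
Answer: $\left(7 + i \sqrt{21}\right)^{2} \approx 28.0 + 64.156 i$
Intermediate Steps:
$V{\left(Y,D \right)} = -21 + 3 D$ ($V{\left(Y,D \right)} = -9 + 3 \left(D - 4\right) = -9 + 3 \left(-4 + D\right) = -9 + \left(-12 + 3 D\right) = -21 + 3 D$)
$L{\left(Q \right)} = 4$
$z = 7$ ($z = \left(-21 + 3 \cdot 0\right) + 4 \cdot 7 = \left(-21 + 0\right) + 28 = -21 + 28 = 7$)
$\left(z + \sqrt{T + 221}\right)^{2} = \left(7 + \sqrt{-242 + 221}\right)^{2} = \left(7 + \sqrt{-21}\right)^{2} = \left(7 + i \sqrt{21}\right)^{2}$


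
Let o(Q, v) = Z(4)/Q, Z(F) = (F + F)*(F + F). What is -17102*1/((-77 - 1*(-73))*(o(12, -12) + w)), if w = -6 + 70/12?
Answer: 25653/31 ≈ 827.52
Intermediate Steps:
Z(F) = 4*F² (Z(F) = (2*F)*(2*F) = 4*F²)
o(Q, v) = 64/Q (o(Q, v) = (4*4²)/Q = (4*16)/Q = 64/Q)
w = -⅙ (w = -6 + 70*(1/12) = -6 + 35/6 = -⅙ ≈ -0.16667)
-17102*1/((-77 - 1*(-73))*(o(12, -12) + w)) = -17102*1/((-77 - 1*(-73))*(64/12 - ⅙)) = -17102*1/((-77 + 73)*(64*(1/12) - ⅙)) = -17102*(-1/(4*(16/3 - ⅙))) = -17102/((31/6)*(-4)) = -17102/(-62/3) = -17102*(-3/62) = 25653/31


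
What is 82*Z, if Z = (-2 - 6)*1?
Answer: -656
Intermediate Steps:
Z = -8 (Z = -8*1 = -8)
82*Z = 82*(-8) = -656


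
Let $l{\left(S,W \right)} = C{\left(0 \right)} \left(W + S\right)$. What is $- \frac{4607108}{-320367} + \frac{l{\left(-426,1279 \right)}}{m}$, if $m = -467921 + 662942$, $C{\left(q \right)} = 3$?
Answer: $\frac{99922514269}{6942032523} \approx 14.394$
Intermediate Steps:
$m = 195021$
$l{\left(S,W \right)} = 3 S + 3 W$ ($l{\left(S,W \right)} = 3 \left(W + S\right) = 3 \left(S + W\right) = 3 S + 3 W$)
$- \frac{4607108}{-320367} + \frac{l{\left(-426,1279 \right)}}{m} = - \frac{4607108}{-320367} + \frac{3 \left(-426\right) + 3 \cdot 1279}{195021} = \left(-4607108\right) \left(- \frac{1}{320367}\right) + \left(-1278 + 3837\right) \frac{1}{195021} = \frac{4607108}{320367} + 2559 \cdot \frac{1}{195021} = \frac{4607108}{320367} + \frac{853}{65007} = \frac{99922514269}{6942032523}$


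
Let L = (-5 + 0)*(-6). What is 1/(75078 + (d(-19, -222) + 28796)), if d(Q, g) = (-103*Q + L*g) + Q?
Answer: 1/99152 ≈ 1.0086e-5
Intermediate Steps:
L = 30 (L = -5*(-6) = 30)
d(Q, g) = -102*Q + 30*g (d(Q, g) = (-103*Q + 30*g) + Q = -102*Q + 30*g)
1/(75078 + (d(-19, -222) + 28796)) = 1/(75078 + ((-102*(-19) + 30*(-222)) + 28796)) = 1/(75078 + ((1938 - 6660) + 28796)) = 1/(75078 + (-4722 + 28796)) = 1/(75078 + 24074) = 1/99152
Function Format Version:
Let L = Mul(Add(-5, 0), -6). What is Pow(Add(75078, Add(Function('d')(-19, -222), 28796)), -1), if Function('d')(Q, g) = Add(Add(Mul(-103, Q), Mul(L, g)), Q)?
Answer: Rational(1, 99152) ≈ 1.0086e-5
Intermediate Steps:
L = 30 (L = Mul(-5, -6) = 30)
Function('d')(Q, g) = Add(Mul(-102, Q), Mul(30, g)) (Function('d')(Q, g) = Add(Add(Mul(-103, Q), Mul(30, g)), Q) = Add(Mul(-102, Q), Mul(30, g)))
Pow(Add(75078, Add(Function('d')(-19, -222), 28796)), -1) = Pow(Add(75078, Add(Add(Mul(-102, -19), Mul(30, -222)), 28796)), -1) = Pow(Add(75078, Add(Add(1938, -6660), 28796)), -1) = Pow(Add(75078, Add(-4722, 28796)), -1) = Pow(Add(75078, 24074), -1) = Pow(99152, -1) = Rational(1, 99152)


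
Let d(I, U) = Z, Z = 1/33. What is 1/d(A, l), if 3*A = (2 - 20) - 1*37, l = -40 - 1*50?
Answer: 33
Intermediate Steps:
l = -90 (l = -40 - 50 = -90)
Z = 1/33 ≈ 0.030303
A = -55/3 (A = ((2 - 20) - 1*37)/3 = (-18 - 37)/3 = (⅓)*(-55) = -55/3 ≈ -18.333)
d(I, U) = 1/33
1/d(A, l) = 1/(1/33) = 33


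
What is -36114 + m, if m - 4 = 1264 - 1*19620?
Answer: -54466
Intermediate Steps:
m = -18352 (m = 4 + (1264 - 1*19620) = 4 + (1264 - 19620) = 4 - 18356 = -18352)
-36114 + m = -36114 - 18352 = -54466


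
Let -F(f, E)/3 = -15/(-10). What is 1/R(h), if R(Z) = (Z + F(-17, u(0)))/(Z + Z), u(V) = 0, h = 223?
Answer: 892/437 ≈ 2.0412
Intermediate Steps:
F(f, E) = -9/2 (F(f, E) = -(-45)/(-10) = -(-45)*(-1)/10 = -3*3/2 = -9/2)
R(Z) = (-9/2 + Z)/(2*Z) (R(Z) = (Z - 9/2)/(Z + Z) = (-9/2 + Z)/((2*Z)) = (-9/2 + Z)*(1/(2*Z)) = (-9/2 + Z)/(2*Z))
1/R(h) = 1/((1/4)*(-9 + 2*223)/223) = 1/((1/4)*(1/223)*(-9 + 446)) = 1/((1/4)*(1/223)*437) = 1/(437/892) = 892/437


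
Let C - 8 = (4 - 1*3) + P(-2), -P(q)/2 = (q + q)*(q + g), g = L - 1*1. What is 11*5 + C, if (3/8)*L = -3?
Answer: -24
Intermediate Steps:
L = -8 (L = (8/3)*(-3) = -8)
g = -9 (g = -8 - 1*1 = -8 - 1 = -9)
P(q) = -4*q*(-9 + q) (P(q) = -2*(q + q)*(q - 9) = -2*2*q*(-9 + q) = -4*q*(-9 + q))
C = -79 (C = 8 + ((4 - 1*3) + 4*(-2)*(9 - 1*(-2))) = 8 + ((4 - 3) + 4*(-2)*(9 + 2)) = 8 + (1 + 4*(-2)*11) = 8 + (1 - 88) = 8 - 87 = -79)
11*5 + C = 11*5 - 79 = 55 - 79 = -24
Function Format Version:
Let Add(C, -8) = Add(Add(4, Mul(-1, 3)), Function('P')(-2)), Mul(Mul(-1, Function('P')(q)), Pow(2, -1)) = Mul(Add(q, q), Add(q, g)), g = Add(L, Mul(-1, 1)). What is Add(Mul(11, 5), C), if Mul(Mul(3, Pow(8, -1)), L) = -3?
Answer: -24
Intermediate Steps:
L = -8 (L = Mul(Rational(8, 3), -3) = -8)
g = -9 (g = Add(-8, Mul(-1, 1)) = Add(-8, -1) = -9)
Function('P')(q) = Mul(-4, q, Add(-9, q)) (Function('P')(q) = Mul(-2, Mul(Add(q, q), Add(q, -9))) = Mul(-2, Mul(Mul(2, q), Add(-9, q))) = Mul(-2, Mul(2, q, Add(-9, q))) = Mul(-4, q, Add(-9, q)))
C = -79 (C = Add(8, Add(Add(4, Mul(-1, 3)), Mul(4, -2, Add(9, Mul(-1, -2))))) = Add(8, Add(Add(4, -3), Mul(4, -2, Add(9, 2)))) = Add(8, Add(1, Mul(4, -2, 11))) = Add(8, Add(1, -88)) = Add(8, -87) = -79)
Add(Mul(11, 5), C) = Add(Mul(11, 5), -79) = Add(55, -79) = -24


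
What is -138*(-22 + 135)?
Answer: -15594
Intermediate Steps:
-138*(-22 + 135) = -138*113 = -15594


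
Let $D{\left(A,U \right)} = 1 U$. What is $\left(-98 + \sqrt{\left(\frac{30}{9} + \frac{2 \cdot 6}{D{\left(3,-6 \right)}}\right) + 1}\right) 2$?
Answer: $-196 + \frac{2 \sqrt{21}}{3} \approx -192.94$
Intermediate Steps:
$D{\left(A,U \right)} = U$
$\left(-98 + \sqrt{\left(\frac{30}{9} + \frac{2 \cdot 6}{D{\left(3,-6 \right)}}\right) + 1}\right) 2 = \left(-98 + \sqrt{\left(\frac{30}{9} + \frac{2 \cdot 6}{-6}\right) + 1}\right) 2 = \left(-98 + \sqrt{\left(30 \cdot \frac{1}{9} + 12 \left(- \frac{1}{6}\right)\right) + 1}\right) 2 = \left(-98 + \sqrt{\left(\frac{10}{3} - 2\right) + 1}\right) 2 = \left(-98 + \sqrt{\frac{4}{3} + 1}\right) 2 = \left(-98 + \sqrt{\frac{7}{3}}\right) 2 = \left(-98 + \frac{\sqrt{21}}{3}\right) 2 = -196 + \frac{2 \sqrt{21}}{3}$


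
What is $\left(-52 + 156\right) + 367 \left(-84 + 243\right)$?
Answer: $58457$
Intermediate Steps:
$\left(-52 + 156\right) + 367 \left(-84 + 243\right) = 104 + 367 \cdot 159 = 104 + 58353 = 58457$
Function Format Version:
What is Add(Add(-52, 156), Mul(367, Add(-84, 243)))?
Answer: 58457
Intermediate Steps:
Add(Add(-52, 156), Mul(367, Add(-84, 243))) = Add(104, Mul(367, 159)) = Add(104, 58353) = 58457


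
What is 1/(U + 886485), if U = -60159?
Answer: 1/826326 ≈ 1.2102e-6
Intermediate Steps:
1/(U + 886485) = 1/(-60159 + 886485) = 1/826326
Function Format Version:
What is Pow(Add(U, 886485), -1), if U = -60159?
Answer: Rational(1, 826326) ≈ 1.2102e-6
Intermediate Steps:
Pow(Add(U, 886485), -1) = Pow(Add(-60159, 886485), -1) = Pow(826326, -1) = Rational(1, 826326)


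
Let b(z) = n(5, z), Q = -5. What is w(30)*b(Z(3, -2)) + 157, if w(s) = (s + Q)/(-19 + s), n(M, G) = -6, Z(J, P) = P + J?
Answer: 1577/11 ≈ 143.36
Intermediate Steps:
Z(J, P) = J + P
w(s) = (-5 + s)/(-19 + s) (w(s) = (s - 5)/(-19 + s) = (-5 + s)/(-19 + s))
b(z) = -6
w(30)*b(Z(3, -2)) + 157 = ((-5 + 30)/(-19 + 30))*(-6) + 157 = (25/11)*(-6) + 157 = -150/11 + 157 = 1577/11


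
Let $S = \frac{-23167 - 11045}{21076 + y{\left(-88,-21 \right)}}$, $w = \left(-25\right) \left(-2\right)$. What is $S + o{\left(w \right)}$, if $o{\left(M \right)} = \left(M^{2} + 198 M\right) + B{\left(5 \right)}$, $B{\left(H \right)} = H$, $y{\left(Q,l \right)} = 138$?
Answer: $\frac{131562729}{10607} \approx 12403.0$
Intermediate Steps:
$w = 50$
$S = - \frac{17106}{10607}$ ($S = \frac{-23167 - 11045}{21076 + 138} = - \frac{34212}{21214} = \left(-34212\right) \frac{1}{21214} = - \frac{17106}{10607} \approx -1.6127$)
$o{\left(M \right)} = 5 + M^{2} + 198 M$ ($o{\left(M \right)} = \left(M^{2} + 198 M\right) + 5 = 5 + M^{2} + 198 M$)
$S + o{\left(w \right)} = - \frac{17106}{10607} + \left(5 + 50^{2} + 198 \cdot 50\right) = - \frac{17106}{10607} + \left(5 + 2500 + 9900\right) = - \frac{17106}{10607} + 12405 = \frac{131562729}{10607}$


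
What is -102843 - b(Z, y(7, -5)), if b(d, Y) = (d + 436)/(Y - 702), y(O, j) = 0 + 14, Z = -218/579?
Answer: -20483731255/199176 ≈ -1.0284e+5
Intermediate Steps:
Z = -218/579 (Z = -218*1/579 = -218/579 ≈ -0.37651)
y(O, j) = 14
b(d, Y) = (436 + d)/(-702 + Y)
-102843 - b(Z, y(7, -5)) = -102843 - (436 - 218/579)/(-702 + 14) = -102843 - 252226/((-688)*579) = -102843 - (-1)*252226/(688*579) = -102843 - 1*(-126113/199176) = -102843 + 126113/199176 = -20483731255/199176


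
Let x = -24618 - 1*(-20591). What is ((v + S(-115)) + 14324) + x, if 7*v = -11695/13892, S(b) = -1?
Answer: 1001212529/97244 ≈ 10296.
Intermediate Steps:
x = -4027 (x = -24618 + 20591 = -4027)
v = -11695/97244 (v = (-11695/13892)/7 = (-11695*1/13892)/7 = (1/7)*(-11695/13892) = -11695/97244 ≈ -0.12026)
((v + S(-115)) + 14324) + x = ((-11695/97244 - 1) + 14324) - 4027 = (-108939/97244 + 14324) - 4027 = 1392814117/97244 - 4027 = 1001212529/97244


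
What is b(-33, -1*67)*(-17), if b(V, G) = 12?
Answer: -204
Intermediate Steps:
b(-33, -1*67)*(-17) = 12*(-17) = -204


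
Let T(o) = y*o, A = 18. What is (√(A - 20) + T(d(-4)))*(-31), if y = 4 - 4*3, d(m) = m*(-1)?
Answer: 992 - 31*I*√2 ≈ 992.0 - 43.841*I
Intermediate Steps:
d(m) = -m
y = -8 (y = 4 - 2*6 = 4 - 12 = -8)
T(o) = -8*o
(√(A - 20) + T(d(-4)))*(-31) = (√(18 - 20) - (-8)*(-4))*(-31) = (√(-2) - 8*4)*(-31) = (I*√2 - 32)*(-31) = (-32 + I*√2)*(-31) = 992 - 31*I*√2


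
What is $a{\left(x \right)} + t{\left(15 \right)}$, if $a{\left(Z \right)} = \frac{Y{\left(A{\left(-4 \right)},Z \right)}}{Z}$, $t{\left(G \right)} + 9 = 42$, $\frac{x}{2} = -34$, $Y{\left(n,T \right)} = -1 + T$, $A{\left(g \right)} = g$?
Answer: $\frac{2313}{68} \approx 34.015$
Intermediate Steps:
$x = -68$ ($x = 2 \left(-34\right) = -68$)
$t{\left(G \right)} = 33$ ($t{\left(G \right)} = -9 + 42 = 33$)
$a{\left(Z \right)} = \frac{-1 + Z}{Z}$
$a{\left(x \right)} + t{\left(15 \right)} = \frac{-1 - 68}{-68} + 33 = \left(- \frac{1}{68}\right) \left(-69\right) + 33 = \frac{69}{68} + 33 = \frac{2313}{68}$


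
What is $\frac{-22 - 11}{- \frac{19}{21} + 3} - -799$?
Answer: $\frac{3133}{4} \approx 783.25$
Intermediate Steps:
$\frac{-22 - 11}{- \frac{19}{21} + 3} - -799 = - \frac{33}{\left(-19\right) \frac{1}{21} + 3} + 799 = - \frac{33}{- \frac{19}{21} + 3} + 799 = - \frac{33}{\frac{44}{21}} + 799 = \left(-33\right) \frac{21}{44} + 799 = - \frac{63}{4} + 799 = \frac{3133}{4}$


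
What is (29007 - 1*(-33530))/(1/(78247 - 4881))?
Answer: 4588089542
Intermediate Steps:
(29007 - 1*(-33530))/(1/(78247 - 4881)) = (29007 + 33530)/(1/73366) = 62537/(1/73366) = 62537*73366 = 4588089542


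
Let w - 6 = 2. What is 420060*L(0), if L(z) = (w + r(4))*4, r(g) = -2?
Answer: 10081440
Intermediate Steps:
w = 8 (w = 6 + 2 = 8)
L(z) = 24 (L(z) = (8 - 2)*4 = 6*4 = 24)
420060*L(0) = 420060*24 = 10081440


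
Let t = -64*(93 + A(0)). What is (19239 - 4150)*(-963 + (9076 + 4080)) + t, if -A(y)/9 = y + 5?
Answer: 183977105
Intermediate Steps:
A(y) = -45 - 9*y (A(y) = -9*(y + 5) = -9*(5 + y) = -45 - 9*y)
t = -3072 (t = -64*(93 + (-45 - 9*0)) = -64*(93 + (-45 + 0)) = -64*(93 - 45) = -64*48 = -3072)
(19239 - 4150)*(-963 + (9076 + 4080)) + t = (19239 - 4150)*(-963 + (9076 + 4080)) - 3072 = 15089*(-963 + 13156) - 3072 = 15089*12193 - 3072 = 183980177 - 3072 = 183977105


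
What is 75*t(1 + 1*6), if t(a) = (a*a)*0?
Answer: 0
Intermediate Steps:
t(a) = 0 (t(a) = a**2*0 = 0)
75*t(1 + 1*6) = 75*0 = 0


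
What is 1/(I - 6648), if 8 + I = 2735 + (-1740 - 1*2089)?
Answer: -1/7750 ≈ -0.00012903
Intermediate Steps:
I = -1102 (I = -8 + (2735 + (-1740 - 1*2089)) = -8 + (2735 + (-1740 - 2089)) = -8 + (2735 - 3829) = -8 - 1094 = -1102)
1/(I - 6648) = 1/(-1102 - 6648) = 1/(-7750) = -1/7750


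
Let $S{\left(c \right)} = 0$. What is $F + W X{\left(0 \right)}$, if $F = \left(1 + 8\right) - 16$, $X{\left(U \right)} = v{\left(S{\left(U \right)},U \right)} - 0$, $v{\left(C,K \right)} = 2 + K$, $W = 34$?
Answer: $61$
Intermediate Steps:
$X{\left(U \right)} = 2 + U$ ($X{\left(U \right)} = \left(2 + U\right) - 0 = \left(2 + U\right) + 0 = 2 + U$)
$F = -7$ ($F = 9 - 16 = -7$)
$F + W X{\left(0 \right)} = -7 + 34 \left(2 + 0\right) = -7 + 34 \cdot 2 = -7 + 68 = 61$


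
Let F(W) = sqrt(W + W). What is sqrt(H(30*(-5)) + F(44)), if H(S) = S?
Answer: sqrt(-150 + 2*sqrt(22)) ≈ 11.858*I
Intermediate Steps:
F(W) = sqrt(2)*sqrt(W) (F(W) = sqrt(2*W) = sqrt(2)*sqrt(W))
sqrt(H(30*(-5)) + F(44)) = sqrt(30*(-5) + sqrt(2)*sqrt(44)) = sqrt(-150 + sqrt(2)*(2*sqrt(11))) = sqrt(-150 + 2*sqrt(22))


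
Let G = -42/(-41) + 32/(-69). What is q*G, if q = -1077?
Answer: -569374/943 ≈ -603.79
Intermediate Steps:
G = 1586/2829 (G = -42*(-1/41) + 32*(-1/69) = 42/41 - 32/69 = 1586/2829 ≈ 0.56062)
q*G = -1077*1586/2829 = -569374/943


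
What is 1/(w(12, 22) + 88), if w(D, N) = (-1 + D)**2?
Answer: 1/209 ≈ 0.0047847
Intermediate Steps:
1/(w(12, 22) + 88) = 1/((-1 + 12)**2 + 88) = 1/(11**2 + 88) = 1/(121 + 88) = 1/209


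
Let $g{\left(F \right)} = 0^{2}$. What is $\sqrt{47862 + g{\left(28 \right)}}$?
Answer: $3 \sqrt{5318} \approx 218.77$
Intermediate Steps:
$g{\left(F \right)} = 0$
$\sqrt{47862 + g{\left(28 \right)}} = \sqrt{47862 + 0} = \sqrt{47862} = 3 \sqrt{5318}$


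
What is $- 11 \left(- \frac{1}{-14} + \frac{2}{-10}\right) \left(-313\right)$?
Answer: $- \frac{30987}{70} \approx -442.67$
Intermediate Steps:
$- 11 \left(- \frac{1}{-14} + \frac{2}{-10}\right) \left(-313\right) = - 11 \left(\left(-1\right) \left(- \frac{1}{14}\right) + 2 \left(- \frac{1}{10}\right)\right) \left(-313\right) = - 11 \left(\frac{1}{14} - \frac{1}{5}\right) \left(-313\right) = \left(-11\right) \left(- \frac{9}{70}\right) \left(-313\right) = \frac{99}{70} \left(-313\right) = - \frac{30987}{70}$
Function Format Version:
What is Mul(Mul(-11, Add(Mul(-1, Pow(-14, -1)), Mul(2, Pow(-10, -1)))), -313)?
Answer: Rational(-30987, 70) ≈ -442.67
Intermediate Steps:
Mul(Mul(-11, Add(Mul(-1, Pow(-14, -1)), Mul(2, Pow(-10, -1)))), -313) = Mul(Mul(-11, Add(Mul(-1, Rational(-1, 14)), Mul(2, Rational(-1, 10)))), -313) = Mul(Mul(-11, Add(Rational(1, 14), Rational(-1, 5))), -313) = Mul(Mul(-11, Rational(-9, 70)), -313) = Mul(Rational(99, 70), -313) = Rational(-30987, 70)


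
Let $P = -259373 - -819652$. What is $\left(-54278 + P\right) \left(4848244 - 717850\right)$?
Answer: $2089983494394$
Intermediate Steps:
$P = 560279$ ($P = -259373 + 819652 = 560279$)
$\left(-54278 + P\right) \left(4848244 - 717850\right) = \left(-54278 + 560279\right) \left(4848244 - 717850\right) = 506001 \cdot 4130394 = 2089983494394$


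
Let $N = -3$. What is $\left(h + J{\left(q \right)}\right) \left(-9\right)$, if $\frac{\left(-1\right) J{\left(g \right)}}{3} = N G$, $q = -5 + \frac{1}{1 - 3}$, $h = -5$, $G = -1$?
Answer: $126$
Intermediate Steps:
$q = - \frac{11}{2}$ ($q = -5 + \frac{1}{-2} = -5 - \frac{1}{2} = - \frac{11}{2} \approx -5.5$)
$J{\left(g \right)} = -9$ ($J{\left(g \right)} = - 3 \left(\left(-3\right) \left(-1\right)\right) = \left(-3\right) 3 = -9$)
$\left(h + J{\left(q \right)}\right) \left(-9\right) = \left(-5 - 9\right) \left(-9\right) = \left(-14\right) \left(-9\right) = 126$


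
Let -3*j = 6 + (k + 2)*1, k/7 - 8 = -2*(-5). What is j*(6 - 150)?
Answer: 6432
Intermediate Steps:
k = 126 (k = 56 + 7*(-2*(-5)) = 56 + 7*10 = 56 + 70 = 126)
j = -134/3 (j = -(6 + (126 + 2)*1)/3 = -(6 + 128*1)/3 = -(6 + 128)/3 = -1/3*134 = -134/3 ≈ -44.667)
j*(6 - 150) = -134*(6 - 150)/3 = -134/3*(-144) = 6432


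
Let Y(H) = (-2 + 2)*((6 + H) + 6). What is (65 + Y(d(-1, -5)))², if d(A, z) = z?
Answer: 4225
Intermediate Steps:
Y(H) = 0 (Y(H) = 0*(12 + H) = 0)
(65 + Y(d(-1, -5)))² = (65 + 0)² = 65² = 4225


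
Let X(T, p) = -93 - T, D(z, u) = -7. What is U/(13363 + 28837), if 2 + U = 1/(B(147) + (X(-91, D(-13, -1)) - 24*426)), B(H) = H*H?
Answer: -4553/96072520 ≈ -4.7391e-5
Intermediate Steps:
B(H) = H**2
U = -22765/11383 (U = -2 + 1/(147**2 + ((-93 - 1*(-91)) - 24*426)) = -2 + 1/(21609 + ((-93 + 91) - 10224)) = -2 + 1/(21609 + (-2 - 10224)) = -2 + 1/(21609 - 10226) = -2 + 1/11383 = -22765/11383 ≈ -1.9999)
U/(13363 + 28837) = -22765/(11383*(13363 + 28837)) = -22765/11383/42200 = -22765/11383*1/42200 = -4553/96072520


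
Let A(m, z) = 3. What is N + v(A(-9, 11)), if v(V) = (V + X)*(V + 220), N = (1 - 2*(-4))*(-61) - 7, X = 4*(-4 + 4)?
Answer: 113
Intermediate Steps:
X = 0 (X = 4*0 = 0)
N = -556 (N = (1 + 8)*(-61) - 7 = 9*(-61) - 7 = -549 - 7 = -556)
v(V) = V*(220 + V) (v(V) = (V + 0)*(V + 220) = V*(220 + V))
N + v(A(-9, 11)) = -556 + 3*(220 + 3) = -556 + 3*223 = -556 + 669 = 113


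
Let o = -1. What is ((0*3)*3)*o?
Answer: 0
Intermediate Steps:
((0*3)*3)*o = ((0*3)*3)*(-1) = (0*3)*(-1) = 0*(-1) = 0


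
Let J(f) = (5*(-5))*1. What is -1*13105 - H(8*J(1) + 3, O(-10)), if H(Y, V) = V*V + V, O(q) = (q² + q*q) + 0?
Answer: -53305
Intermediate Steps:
O(q) = 2*q² (O(q) = (q² + q²) + 0 = 2*q² + 0 = 2*q²)
J(f) = -25 (J(f) = -25*1 = -25)
H(Y, V) = V + V² (H(Y, V) = V² + V = V + V²)
-1*13105 - H(8*J(1) + 3, O(-10)) = -1*13105 - 2*(-10)²*(1 + 2*(-10)²) = -13105 - 2*100*(1 + 2*100) = -13105 - 200*(1 + 200) = -13105 - 200*201 = -13105 - 1*40200 = -13105 - 40200 = -53305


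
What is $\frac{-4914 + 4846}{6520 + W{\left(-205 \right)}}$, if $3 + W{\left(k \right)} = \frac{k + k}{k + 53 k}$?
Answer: $- \frac{459}{43990} \approx -0.010434$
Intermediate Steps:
$W{\left(k \right)} = - \frac{80}{27}$ ($W{\left(k \right)} = -3 + \frac{k + k}{k + 53 k} = -3 + \frac{2 k}{54 k} = -3 + 2 k \frac{1}{54 k} = -3 + \frac{1}{27} = - \frac{80}{27}$)
$\frac{-4914 + 4846}{6520 + W{\left(-205 \right)}} = \frac{-4914 + 4846}{6520 - \frac{80}{27}} = - \frac{68}{\frac{175960}{27}} = \left(-68\right) \frac{27}{175960} = - \frac{459}{43990}$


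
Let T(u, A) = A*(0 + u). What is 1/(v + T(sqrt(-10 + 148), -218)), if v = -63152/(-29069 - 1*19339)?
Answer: -23883297/120064957399138 - 3990991509*sqrt(138)/120064957399138 ≈ -0.00039068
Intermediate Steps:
T(u, A) = A*u
v = 7894/6051 (v = -63152/(-29069 - 19339) = -63152/(-48408) = -63152*(-1/48408) = 7894/6051 ≈ 1.3046)
1/(v + T(sqrt(-10 + 148), -218)) = 1/(7894/6051 - 218*sqrt(-10 + 148)) = 1/(7894/6051 - 218*sqrt(138))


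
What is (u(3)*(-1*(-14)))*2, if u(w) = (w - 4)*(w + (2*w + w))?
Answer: -336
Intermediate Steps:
u(w) = 4*w*(-4 + w) (u(w) = (-4 + w)*(w + 3*w) = (-4 + w)*(4*w) = 4*w*(-4 + w))
(u(3)*(-1*(-14)))*2 = ((4*3*(-4 + 3))*(-1*(-14)))*2 = ((4*3*(-1))*14)*2 = -12*14*2 = -168*2 = -336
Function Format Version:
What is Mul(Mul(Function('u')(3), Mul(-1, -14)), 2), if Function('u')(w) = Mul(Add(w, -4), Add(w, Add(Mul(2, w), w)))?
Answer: -336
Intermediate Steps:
Function('u')(w) = Mul(4, w, Add(-4, w)) (Function('u')(w) = Mul(Add(-4, w), Add(w, Mul(3, w))) = Mul(Add(-4, w), Mul(4, w)) = Mul(4, w, Add(-4, w)))
Mul(Mul(Function('u')(3), Mul(-1, -14)), 2) = Mul(Mul(Mul(4, 3, Add(-4, 3)), Mul(-1, -14)), 2) = Mul(Mul(Mul(4, 3, -1), 14), 2) = Mul(Mul(-12, 14), 2) = Mul(-168, 2) = -336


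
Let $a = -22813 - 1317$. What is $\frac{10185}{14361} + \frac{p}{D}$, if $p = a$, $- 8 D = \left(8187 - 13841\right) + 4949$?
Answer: $- \frac{184337801}{674967} \approx -273.11$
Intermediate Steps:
$a = -24130$ ($a = -22813 - 1317 = -24130$)
$D = \frac{705}{8}$ ($D = - \frac{\left(8187 - 13841\right) + 4949}{8} = - \frac{-5654 + 4949}{8} = \left(- \frac{1}{8}\right) \left(-705\right) = \frac{705}{8} \approx 88.125$)
$p = -24130$
$\frac{10185}{14361} + \frac{p}{D} = \frac{10185}{14361} - \frac{24130}{\frac{705}{8}} = 10185 \cdot \frac{1}{14361} - \frac{38608}{141} = \frac{3395}{4787} - \frac{38608}{141} = - \frac{184337801}{674967}$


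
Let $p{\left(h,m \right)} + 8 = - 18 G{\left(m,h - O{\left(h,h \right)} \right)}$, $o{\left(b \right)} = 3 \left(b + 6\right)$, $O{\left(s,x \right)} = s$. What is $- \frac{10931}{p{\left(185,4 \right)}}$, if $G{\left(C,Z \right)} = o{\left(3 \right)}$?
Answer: $\frac{10931}{494} \approx 22.128$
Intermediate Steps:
$o{\left(b \right)} = 18 + 3 b$ ($o{\left(b \right)} = 3 \left(6 + b\right) = 18 + 3 b$)
$G{\left(C,Z \right)} = 27$ ($G{\left(C,Z \right)} = 18 + 3 \cdot 3 = 18 + 9 = 27$)
$p{\left(h,m \right)} = -494$ ($p{\left(h,m \right)} = -8 - 486 = -494$)
$- \frac{10931}{p{\left(185,4 \right)}} = - \frac{10931}{-494} = \left(-10931\right) \left(- \frac{1}{494}\right) = \frac{10931}{494}$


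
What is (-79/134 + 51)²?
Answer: 45630025/17956 ≈ 2541.2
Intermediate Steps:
(-79/134 + 51)² = (6755/134)² = 45630025/17956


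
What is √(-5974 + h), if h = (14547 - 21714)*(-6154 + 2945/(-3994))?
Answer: √703565004497894/3994 ≈ 6641.2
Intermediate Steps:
h = 176179344507/3994 (h = -7167*(-6154 + 2945*(-1/3994)) = -7167*(-6154 - 2945/3994) = -7167*(-24582021/3994) = 176179344507/3994 ≈ 4.4111e+7)
√(-5974 + h) = √(-5974 + 176179344507/3994) = √(176155484351/3994) = √703565004497894/3994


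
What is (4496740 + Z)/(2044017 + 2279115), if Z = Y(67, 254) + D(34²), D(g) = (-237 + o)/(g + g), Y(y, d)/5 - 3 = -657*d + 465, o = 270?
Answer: 8472763313/9995081184 ≈ 0.84769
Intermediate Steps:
Y(y, d) = 2340 - 3285*d (Y(y, d) = 15 + 5*(-657*d + 465) = 15 + 5*(465 - 657*d) = 15 + (2325 - 3285*d) = 2340 - 3285*d)
D(g) = 33/(2*g) (D(g) = (-237 + 270)/(g + g) = 33/((2*g)) = 33*(1/(2*g)) = 33/(2*g))
Z = -1923699567/2312 (Z = (2340 - 3285*254) + 33/(2*(34²)) = (2340 - 834390) + (33/2)/1156 = -832050 + (33/2)*(1/1156) = -832050 + 33/2312 = -1923699567/2312 ≈ -8.3205e+5)
(4496740 + Z)/(2044017 + 2279115) = (4496740 - 1923699567/2312)/(2044017 + 2279115) = (8472763313/2312)/4323132 = (8472763313/2312)*(1/4323132) = 8472763313/9995081184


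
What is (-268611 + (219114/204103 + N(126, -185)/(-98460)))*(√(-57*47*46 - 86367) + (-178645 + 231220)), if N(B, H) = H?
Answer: -18919920049802595925/1339732092 - 1079596008547937*I*√23289/1339732092 ≈ -1.4122e+10 - 1.2298e+8*I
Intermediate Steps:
(-268611 + (219114/204103 + N(126, -185)/(-98460)))*(√(-57*47*46 - 86367) + (-178645 + 231220)) = (-268611 + (219114/204103 - 185/(-98460)))*(√(-57*47*46 - 86367) + (-178645 + 231220)) = (-268611 + (219114*(1/204103) - 185*(-1/98460)))*(√(-2679*46 - 86367) + 52575) = (-268611 + (219114/204103 + 37/19692))*(√(-123234 - 86367) + 52575) = (-268611 + 4322344699/4019196276)*(√(-209601) + 52575) = -1079596008547937*(3*I*√23289 + 52575)/4019196276 = -1079596008547937*(52575 + 3*I*√23289)/4019196276 = -18919920049802595925/1339732092 - 1079596008547937*I*√23289/1339732092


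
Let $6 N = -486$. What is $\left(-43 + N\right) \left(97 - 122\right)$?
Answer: $3100$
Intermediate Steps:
$N = -81$ ($N = \frac{1}{6} \left(-486\right) = -81$)
$\left(-43 + N\right) \left(97 - 122\right) = \left(-43 - 81\right) \left(97 - 122\right) = \left(-124\right) \left(-25\right) = 3100$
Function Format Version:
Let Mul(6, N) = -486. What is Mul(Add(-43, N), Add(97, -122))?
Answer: 3100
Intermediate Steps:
N = -81 (N = Mul(Rational(1, 6), -486) = -81)
Mul(Add(-43, N), Add(97, -122)) = Mul(Add(-43, -81), Add(97, -122)) = Mul(-124, -25) = 3100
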